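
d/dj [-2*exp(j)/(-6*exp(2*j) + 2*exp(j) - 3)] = (6 - 12*exp(2*j))*exp(j)/(36*exp(4*j) - 24*exp(3*j) + 40*exp(2*j) - 12*exp(j) + 9)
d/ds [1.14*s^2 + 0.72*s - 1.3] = 2.28*s + 0.72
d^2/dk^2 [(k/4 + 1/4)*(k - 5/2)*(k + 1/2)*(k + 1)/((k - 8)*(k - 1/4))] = (64*k^6 - 1584*k^5 + 13452*k^4 - 10980*k^3 + 2928*k^2 + 3708*k - 11125)/(2*(64*k^6 - 1584*k^5 + 13452*k^4 - 42273*k^3 + 26904*k^2 - 6336*k + 512))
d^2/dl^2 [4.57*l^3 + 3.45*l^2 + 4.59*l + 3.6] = 27.42*l + 6.9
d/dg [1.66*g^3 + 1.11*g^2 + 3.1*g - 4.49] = 4.98*g^2 + 2.22*g + 3.1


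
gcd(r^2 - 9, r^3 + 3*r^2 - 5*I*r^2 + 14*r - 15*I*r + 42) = r + 3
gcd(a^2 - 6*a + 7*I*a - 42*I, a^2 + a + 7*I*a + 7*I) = a + 7*I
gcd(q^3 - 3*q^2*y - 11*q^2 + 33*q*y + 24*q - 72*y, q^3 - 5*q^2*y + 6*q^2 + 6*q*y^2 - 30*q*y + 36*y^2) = -q + 3*y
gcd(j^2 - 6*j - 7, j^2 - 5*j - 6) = j + 1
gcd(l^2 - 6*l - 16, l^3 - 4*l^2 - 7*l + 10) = l + 2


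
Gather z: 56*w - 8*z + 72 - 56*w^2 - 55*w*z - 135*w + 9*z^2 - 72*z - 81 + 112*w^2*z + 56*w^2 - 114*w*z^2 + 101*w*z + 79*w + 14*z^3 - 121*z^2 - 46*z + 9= 14*z^3 + z^2*(-114*w - 112) + z*(112*w^2 + 46*w - 126)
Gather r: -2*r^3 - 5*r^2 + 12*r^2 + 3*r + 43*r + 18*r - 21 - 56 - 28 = -2*r^3 + 7*r^2 + 64*r - 105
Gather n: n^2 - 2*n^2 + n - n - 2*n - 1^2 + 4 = -n^2 - 2*n + 3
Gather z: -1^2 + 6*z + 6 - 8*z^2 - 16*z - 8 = -8*z^2 - 10*z - 3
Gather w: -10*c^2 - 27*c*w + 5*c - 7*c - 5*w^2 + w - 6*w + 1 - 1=-10*c^2 - 2*c - 5*w^2 + w*(-27*c - 5)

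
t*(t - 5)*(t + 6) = t^3 + t^2 - 30*t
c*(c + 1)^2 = c^3 + 2*c^2 + c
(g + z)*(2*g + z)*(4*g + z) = 8*g^3 + 14*g^2*z + 7*g*z^2 + z^3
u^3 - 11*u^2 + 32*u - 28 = (u - 7)*(u - 2)^2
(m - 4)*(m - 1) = m^2 - 5*m + 4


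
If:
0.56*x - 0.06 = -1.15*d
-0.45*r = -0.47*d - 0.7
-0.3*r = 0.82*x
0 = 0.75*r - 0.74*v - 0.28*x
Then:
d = 0.40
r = 1.98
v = 2.28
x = -0.72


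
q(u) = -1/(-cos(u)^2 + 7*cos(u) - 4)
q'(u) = -(-2*sin(u)*cos(u) + 7*sin(u))/(-cos(u)^2 + 7*cos(u) - 4)^2 = (2*cos(u) - 7)*sin(u)/(cos(u)^2 - 7*cos(u) + 4)^2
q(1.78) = 0.18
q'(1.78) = -0.24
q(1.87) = 0.16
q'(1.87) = -0.19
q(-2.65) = 0.09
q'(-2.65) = 0.03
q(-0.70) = -1.30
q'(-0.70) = 5.96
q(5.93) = -0.59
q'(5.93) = 0.62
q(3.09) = 0.08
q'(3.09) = -0.00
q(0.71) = -1.36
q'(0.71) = -6.64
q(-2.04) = 0.14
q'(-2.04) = 0.13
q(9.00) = 0.09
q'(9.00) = -0.03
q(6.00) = -0.56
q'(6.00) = 0.44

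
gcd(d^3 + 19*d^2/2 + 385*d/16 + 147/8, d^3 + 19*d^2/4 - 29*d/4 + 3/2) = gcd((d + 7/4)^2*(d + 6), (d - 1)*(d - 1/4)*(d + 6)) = d + 6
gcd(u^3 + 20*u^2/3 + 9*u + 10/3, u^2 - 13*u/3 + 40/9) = 1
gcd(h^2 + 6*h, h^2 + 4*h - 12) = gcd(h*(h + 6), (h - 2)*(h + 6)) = h + 6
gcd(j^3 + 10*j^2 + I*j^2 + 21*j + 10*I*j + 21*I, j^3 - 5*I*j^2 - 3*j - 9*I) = j + I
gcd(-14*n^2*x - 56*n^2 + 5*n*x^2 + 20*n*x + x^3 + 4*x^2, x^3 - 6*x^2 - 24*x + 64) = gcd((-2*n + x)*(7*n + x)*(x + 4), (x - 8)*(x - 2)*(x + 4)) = x + 4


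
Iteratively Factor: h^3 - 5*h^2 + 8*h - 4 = (h - 1)*(h^2 - 4*h + 4) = (h - 2)*(h - 1)*(h - 2)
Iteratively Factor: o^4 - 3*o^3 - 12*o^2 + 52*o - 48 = (o - 3)*(o^3 - 12*o + 16) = (o - 3)*(o + 4)*(o^2 - 4*o + 4) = (o - 3)*(o - 2)*(o + 4)*(o - 2)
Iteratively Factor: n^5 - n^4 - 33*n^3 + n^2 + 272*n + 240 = (n + 1)*(n^4 - 2*n^3 - 31*n^2 + 32*n + 240) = (n - 4)*(n + 1)*(n^3 + 2*n^2 - 23*n - 60) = (n - 5)*(n - 4)*(n + 1)*(n^2 + 7*n + 12) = (n - 5)*(n - 4)*(n + 1)*(n + 3)*(n + 4)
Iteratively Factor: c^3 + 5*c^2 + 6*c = (c + 2)*(c^2 + 3*c) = c*(c + 2)*(c + 3)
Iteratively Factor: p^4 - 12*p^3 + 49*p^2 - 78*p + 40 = (p - 2)*(p^3 - 10*p^2 + 29*p - 20) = (p - 2)*(p - 1)*(p^2 - 9*p + 20) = (p - 4)*(p - 2)*(p - 1)*(p - 5)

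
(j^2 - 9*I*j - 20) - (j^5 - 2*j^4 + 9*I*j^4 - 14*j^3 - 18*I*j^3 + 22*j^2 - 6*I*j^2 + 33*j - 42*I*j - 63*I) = -j^5 + 2*j^4 - 9*I*j^4 + 14*j^3 + 18*I*j^3 - 21*j^2 + 6*I*j^2 - 33*j + 33*I*j - 20 + 63*I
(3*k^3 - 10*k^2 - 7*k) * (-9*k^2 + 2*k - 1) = -27*k^5 + 96*k^4 + 40*k^3 - 4*k^2 + 7*k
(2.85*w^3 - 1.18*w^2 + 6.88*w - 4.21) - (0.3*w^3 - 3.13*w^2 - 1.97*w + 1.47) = 2.55*w^3 + 1.95*w^2 + 8.85*w - 5.68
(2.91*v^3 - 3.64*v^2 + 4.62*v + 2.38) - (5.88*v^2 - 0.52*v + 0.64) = 2.91*v^3 - 9.52*v^2 + 5.14*v + 1.74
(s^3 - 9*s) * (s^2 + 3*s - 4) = s^5 + 3*s^4 - 13*s^3 - 27*s^2 + 36*s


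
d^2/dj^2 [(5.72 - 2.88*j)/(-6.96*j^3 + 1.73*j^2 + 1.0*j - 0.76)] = (837.070848*j^5 - 3533.096448*j^4 + 1159.30272*j^3 - 46.6577040000001*j^2 + 144.885216*j - 22.103712)/(337.153536*j^9 - 251.411904*j^8 - 82.833048*j^7 + 177.513931*j^6 - 43.004748*j^5 - 30.103788*j^4 + 18.949088*j^3 - 0.717744*j^2 - 1.7328*j + 0.438976)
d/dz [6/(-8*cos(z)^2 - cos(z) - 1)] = -6*(16*cos(z) + 1)*sin(z)/(8*cos(z)^2 + cos(z) + 1)^2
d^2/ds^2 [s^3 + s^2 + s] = 6*s + 2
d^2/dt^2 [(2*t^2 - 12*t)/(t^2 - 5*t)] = -4/(t^3 - 15*t^2 + 75*t - 125)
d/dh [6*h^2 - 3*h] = 12*h - 3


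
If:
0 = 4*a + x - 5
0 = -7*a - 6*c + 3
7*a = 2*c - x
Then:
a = -3/4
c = 11/8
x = 8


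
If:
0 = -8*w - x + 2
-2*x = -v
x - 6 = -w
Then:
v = 92/7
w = -4/7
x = 46/7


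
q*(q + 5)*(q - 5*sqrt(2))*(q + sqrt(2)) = q^4 - 4*sqrt(2)*q^3 + 5*q^3 - 20*sqrt(2)*q^2 - 10*q^2 - 50*q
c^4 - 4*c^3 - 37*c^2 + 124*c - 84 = (c - 7)*(c - 2)*(c - 1)*(c + 6)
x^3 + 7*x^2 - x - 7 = (x - 1)*(x + 1)*(x + 7)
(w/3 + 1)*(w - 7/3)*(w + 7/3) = w^3/3 + w^2 - 49*w/27 - 49/9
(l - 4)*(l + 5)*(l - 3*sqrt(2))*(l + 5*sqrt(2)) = l^4 + l^3 + 2*sqrt(2)*l^3 - 50*l^2 + 2*sqrt(2)*l^2 - 40*sqrt(2)*l - 30*l + 600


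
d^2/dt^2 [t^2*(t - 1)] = 6*t - 2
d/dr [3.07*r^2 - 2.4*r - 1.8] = 6.14*r - 2.4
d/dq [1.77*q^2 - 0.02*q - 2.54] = 3.54*q - 0.02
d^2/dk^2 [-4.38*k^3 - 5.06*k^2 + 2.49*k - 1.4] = -26.28*k - 10.12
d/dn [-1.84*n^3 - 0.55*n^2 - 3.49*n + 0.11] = -5.52*n^2 - 1.1*n - 3.49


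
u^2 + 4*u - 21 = (u - 3)*(u + 7)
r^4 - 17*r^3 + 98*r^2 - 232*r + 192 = (r - 8)*(r - 4)*(r - 3)*(r - 2)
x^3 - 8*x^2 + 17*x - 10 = (x - 5)*(x - 2)*(x - 1)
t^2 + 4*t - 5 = (t - 1)*(t + 5)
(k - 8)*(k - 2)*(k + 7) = k^3 - 3*k^2 - 54*k + 112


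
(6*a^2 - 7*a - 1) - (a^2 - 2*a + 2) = 5*a^2 - 5*a - 3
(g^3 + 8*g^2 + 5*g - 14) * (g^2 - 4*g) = g^5 + 4*g^4 - 27*g^3 - 34*g^2 + 56*g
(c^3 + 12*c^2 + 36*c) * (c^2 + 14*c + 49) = c^5 + 26*c^4 + 253*c^3 + 1092*c^2 + 1764*c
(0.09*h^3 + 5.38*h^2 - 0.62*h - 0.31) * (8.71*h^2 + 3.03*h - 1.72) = 0.7839*h^5 + 47.1325*h^4 + 10.7464*h^3 - 13.8323*h^2 + 0.1271*h + 0.5332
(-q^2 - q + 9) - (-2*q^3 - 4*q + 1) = 2*q^3 - q^2 + 3*q + 8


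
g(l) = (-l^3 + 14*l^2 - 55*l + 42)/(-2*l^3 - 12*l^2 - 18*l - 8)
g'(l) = (-3*l^2 + 28*l - 55)/(-2*l^3 - 12*l^2 - 18*l - 8) + (6*l^2 + 24*l + 18)*(-l^3 + 14*l^2 - 55*l + 42)/(-2*l^3 - 12*l^2 - 18*l - 8)^2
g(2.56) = 0.14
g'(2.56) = -0.08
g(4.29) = 0.03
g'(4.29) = -0.04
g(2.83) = 0.12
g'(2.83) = -0.08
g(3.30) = 0.09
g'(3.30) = -0.07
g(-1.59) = -100.64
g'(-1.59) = -235.57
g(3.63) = 0.06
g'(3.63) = -0.06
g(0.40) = -1.29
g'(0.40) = 4.70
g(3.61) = 0.07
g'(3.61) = -0.06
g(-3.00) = -45.00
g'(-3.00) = 20.75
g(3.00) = 0.11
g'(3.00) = -0.08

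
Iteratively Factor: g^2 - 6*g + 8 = (g - 4)*(g - 2)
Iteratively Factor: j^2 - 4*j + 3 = (j - 1)*(j - 3)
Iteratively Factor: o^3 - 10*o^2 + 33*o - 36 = (o - 4)*(o^2 - 6*o + 9) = (o - 4)*(o - 3)*(o - 3)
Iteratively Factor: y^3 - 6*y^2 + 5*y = (y)*(y^2 - 6*y + 5) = y*(y - 5)*(y - 1)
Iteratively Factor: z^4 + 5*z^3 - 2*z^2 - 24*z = (z)*(z^3 + 5*z^2 - 2*z - 24) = z*(z + 3)*(z^2 + 2*z - 8) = z*(z - 2)*(z + 3)*(z + 4)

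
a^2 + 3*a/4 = a*(a + 3/4)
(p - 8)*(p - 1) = p^2 - 9*p + 8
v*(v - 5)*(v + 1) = v^3 - 4*v^2 - 5*v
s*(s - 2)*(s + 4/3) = s^3 - 2*s^2/3 - 8*s/3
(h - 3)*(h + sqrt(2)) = h^2 - 3*h + sqrt(2)*h - 3*sqrt(2)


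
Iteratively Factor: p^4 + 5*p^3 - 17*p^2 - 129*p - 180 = (p + 3)*(p^3 + 2*p^2 - 23*p - 60) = (p + 3)^2*(p^2 - p - 20) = (p - 5)*(p + 3)^2*(p + 4)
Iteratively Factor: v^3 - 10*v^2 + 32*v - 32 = (v - 4)*(v^2 - 6*v + 8) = (v - 4)*(v - 2)*(v - 4)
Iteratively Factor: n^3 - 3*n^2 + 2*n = (n - 1)*(n^2 - 2*n) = n*(n - 1)*(n - 2)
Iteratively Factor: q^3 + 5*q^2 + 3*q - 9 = (q + 3)*(q^2 + 2*q - 3) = (q + 3)^2*(q - 1)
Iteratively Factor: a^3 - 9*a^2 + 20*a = (a - 4)*(a^2 - 5*a) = (a - 5)*(a - 4)*(a)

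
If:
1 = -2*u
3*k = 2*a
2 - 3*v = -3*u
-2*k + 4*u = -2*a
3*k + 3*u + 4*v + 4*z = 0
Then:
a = 3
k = 2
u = -1/2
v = 1/6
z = -31/24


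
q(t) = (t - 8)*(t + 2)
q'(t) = 2*t - 6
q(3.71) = -24.50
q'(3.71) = 1.42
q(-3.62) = 18.82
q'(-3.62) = -13.24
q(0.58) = -19.14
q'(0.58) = -4.84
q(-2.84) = 9.11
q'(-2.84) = -11.68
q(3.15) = -24.98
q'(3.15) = 0.30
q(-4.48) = 30.95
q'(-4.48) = -14.96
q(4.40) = -23.04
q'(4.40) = 2.80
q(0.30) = -17.71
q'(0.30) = -5.40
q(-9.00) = 119.00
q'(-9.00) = -24.00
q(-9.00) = 119.00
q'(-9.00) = -24.00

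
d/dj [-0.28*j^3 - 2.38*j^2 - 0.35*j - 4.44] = -0.84*j^2 - 4.76*j - 0.35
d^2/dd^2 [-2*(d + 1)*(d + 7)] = -4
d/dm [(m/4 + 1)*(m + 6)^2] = (m + 6)*(3*m + 14)/4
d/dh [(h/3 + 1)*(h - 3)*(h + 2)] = h^2 + 4*h/3 - 3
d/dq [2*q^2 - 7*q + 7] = 4*q - 7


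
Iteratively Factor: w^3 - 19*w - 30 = (w + 2)*(w^2 - 2*w - 15) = (w - 5)*(w + 2)*(w + 3)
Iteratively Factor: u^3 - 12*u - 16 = (u + 2)*(u^2 - 2*u - 8) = (u - 4)*(u + 2)*(u + 2)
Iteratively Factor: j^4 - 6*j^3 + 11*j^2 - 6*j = (j)*(j^3 - 6*j^2 + 11*j - 6) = j*(j - 3)*(j^2 - 3*j + 2) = j*(j - 3)*(j - 1)*(j - 2)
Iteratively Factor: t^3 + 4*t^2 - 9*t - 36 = (t + 3)*(t^2 + t - 12) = (t + 3)*(t + 4)*(t - 3)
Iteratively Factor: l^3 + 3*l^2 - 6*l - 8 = (l - 2)*(l^2 + 5*l + 4) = (l - 2)*(l + 4)*(l + 1)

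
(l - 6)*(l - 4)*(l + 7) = l^3 - 3*l^2 - 46*l + 168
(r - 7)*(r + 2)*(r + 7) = r^3 + 2*r^2 - 49*r - 98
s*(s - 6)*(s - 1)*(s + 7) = s^4 - 43*s^2 + 42*s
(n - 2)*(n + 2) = n^2 - 4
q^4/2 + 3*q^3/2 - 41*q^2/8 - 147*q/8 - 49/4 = (q/2 + 1)*(q - 7/2)*(q + 1)*(q + 7/2)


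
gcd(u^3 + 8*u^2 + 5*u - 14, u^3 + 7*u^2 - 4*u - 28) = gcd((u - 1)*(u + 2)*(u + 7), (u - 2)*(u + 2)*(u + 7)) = u^2 + 9*u + 14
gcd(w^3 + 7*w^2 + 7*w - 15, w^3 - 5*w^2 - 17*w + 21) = w^2 + 2*w - 3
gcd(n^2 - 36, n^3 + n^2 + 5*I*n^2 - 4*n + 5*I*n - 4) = 1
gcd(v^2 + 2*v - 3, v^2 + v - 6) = v + 3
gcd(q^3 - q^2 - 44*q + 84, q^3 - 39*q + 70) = q^2 + 5*q - 14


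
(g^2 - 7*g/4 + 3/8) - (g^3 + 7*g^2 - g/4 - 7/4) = -g^3 - 6*g^2 - 3*g/2 + 17/8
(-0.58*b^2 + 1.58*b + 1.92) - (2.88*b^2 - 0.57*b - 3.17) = -3.46*b^2 + 2.15*b + 5.09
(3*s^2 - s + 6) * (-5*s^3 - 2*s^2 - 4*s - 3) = -15*s^5 - s^4 - 40*s^3 - 17*s^2 - 21*s - 18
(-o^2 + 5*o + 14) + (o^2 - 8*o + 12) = 26 - 3*o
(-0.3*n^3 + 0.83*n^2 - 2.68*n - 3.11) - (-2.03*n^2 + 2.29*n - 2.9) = -0.3*n^3 + 2.86*n^2 - 4.97*n - 0.21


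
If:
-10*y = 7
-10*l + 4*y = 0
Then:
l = -7/25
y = -7/10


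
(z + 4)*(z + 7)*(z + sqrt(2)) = z^3 + sqrt(2)*z^2 + 11*z^2 + 11*sqrt(2)*z + 28*z + 28*sqrt(2)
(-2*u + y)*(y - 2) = -2*u*y + 4*u + y^2 - 2*y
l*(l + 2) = l^2 + 2*l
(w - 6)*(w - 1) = w^2 - 7*w + 6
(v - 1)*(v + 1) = v^2 - 1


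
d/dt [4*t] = 4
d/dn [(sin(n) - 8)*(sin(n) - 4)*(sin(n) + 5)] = (3*sin(n)^2 - 14*sin(n) - 28)*cos(n)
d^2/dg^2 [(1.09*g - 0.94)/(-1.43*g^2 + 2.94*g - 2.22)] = (-(1.09*g - 0.94)*(2.86*g - 2.94)*(5.72*g - 5.88) + (9.3522*g - 9.0976)*(1.43*g^2 - 2.94*g + 2.22))/(1.43*g^2 - 2.94*g + 2.22)^3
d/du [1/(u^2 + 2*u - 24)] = 2*(-u - 1)/(u^2 + 2*u - 24)^2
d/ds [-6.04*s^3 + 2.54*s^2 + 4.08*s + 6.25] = -18.12*s^2 + 5.08*s + 4.08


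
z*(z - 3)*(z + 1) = z^3 - 2*z^2 - 3*z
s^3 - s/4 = s*(s - 1/2)*(s + 1/2)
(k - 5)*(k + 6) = k^2 + k - 30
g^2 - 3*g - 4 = (g - 4)*(g + 1)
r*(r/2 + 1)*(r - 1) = r^3/2 + r^2/2 - r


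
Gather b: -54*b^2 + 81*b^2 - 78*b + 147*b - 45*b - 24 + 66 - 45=27*b^2 + 24*b - 3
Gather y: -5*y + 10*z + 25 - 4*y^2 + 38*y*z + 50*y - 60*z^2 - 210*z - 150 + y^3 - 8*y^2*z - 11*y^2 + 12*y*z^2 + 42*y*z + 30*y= y^3 + y^2*(-8*z - 15) + y*(12*z^2 + 80*z + 75) - 60*z^2 - 200*z - 125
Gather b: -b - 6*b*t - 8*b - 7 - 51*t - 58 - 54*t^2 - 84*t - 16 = b*(-6*t - 9) - 54*t^2 - 135*t - 81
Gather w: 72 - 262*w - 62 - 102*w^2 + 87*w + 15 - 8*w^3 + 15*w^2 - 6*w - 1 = -8*w^3 - 87*w^2 - 181*w + 24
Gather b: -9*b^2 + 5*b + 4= -9*b^2 + 5*b + 4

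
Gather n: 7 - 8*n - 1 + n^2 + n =n^2 - 7*n + 6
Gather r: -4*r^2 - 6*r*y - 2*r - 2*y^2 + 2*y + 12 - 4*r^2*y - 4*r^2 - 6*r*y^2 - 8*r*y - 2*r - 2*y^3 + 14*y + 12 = r^2*(-4*y - 8) + r*(-6*y^2 - 14*y - 4) - 2*y^3 - 2*y^2 + 16*y + 24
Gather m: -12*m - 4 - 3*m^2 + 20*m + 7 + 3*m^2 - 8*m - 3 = 0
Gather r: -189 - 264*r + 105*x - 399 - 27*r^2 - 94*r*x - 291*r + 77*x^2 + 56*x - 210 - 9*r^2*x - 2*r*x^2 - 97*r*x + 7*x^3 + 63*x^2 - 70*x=r^2*(-9*x - 27) + r*(-2*x^2 - 191*x - 555) + 7*x^3 + 140*x^2 + 91*x - 798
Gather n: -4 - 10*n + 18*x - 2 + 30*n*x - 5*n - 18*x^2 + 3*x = n*(30*x - 15) - 18*x^2 + 21*x - 6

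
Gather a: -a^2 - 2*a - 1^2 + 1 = -a^2 - 2*a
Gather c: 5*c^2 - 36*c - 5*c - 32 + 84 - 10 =5*c^2 - 41*c + 42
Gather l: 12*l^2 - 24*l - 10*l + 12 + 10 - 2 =12*l^2 - 34*l + 20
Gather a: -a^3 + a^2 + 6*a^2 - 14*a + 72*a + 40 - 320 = -a^3 + 7*a^2 + 58*a - 280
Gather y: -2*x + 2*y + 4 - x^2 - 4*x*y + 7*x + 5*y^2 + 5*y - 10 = -x^2 + 5*x + 5*y^2 + y*(7 - 4*x) - 6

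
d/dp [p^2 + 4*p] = 2*p + 4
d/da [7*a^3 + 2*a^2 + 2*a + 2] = 21*a^2 + 4*a + 2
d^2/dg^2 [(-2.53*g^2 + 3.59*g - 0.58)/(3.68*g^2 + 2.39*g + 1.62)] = (141.738144*g^3 + 43.369536*g^2 - 159.02016*g - 40.789568)/(49.836032*g^6 + 97.099008*g^5 + 128.877648*g^4 + 99.141263*g^3 + 56.734182*g^2 + 18.816948*g + 4.251528)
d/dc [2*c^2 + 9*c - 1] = 4*c + 9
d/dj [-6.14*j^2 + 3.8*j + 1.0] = 3.8 - 12.28*j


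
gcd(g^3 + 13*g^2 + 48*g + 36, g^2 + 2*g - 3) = 1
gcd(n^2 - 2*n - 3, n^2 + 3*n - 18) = n - 3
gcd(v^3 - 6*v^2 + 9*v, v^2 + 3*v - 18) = v - 3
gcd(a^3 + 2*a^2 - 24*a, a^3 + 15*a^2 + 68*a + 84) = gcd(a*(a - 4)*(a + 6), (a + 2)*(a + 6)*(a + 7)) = a + 6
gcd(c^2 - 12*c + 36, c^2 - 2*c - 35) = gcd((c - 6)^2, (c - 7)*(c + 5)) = 1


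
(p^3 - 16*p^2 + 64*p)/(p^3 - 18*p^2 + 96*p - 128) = p/(p - 2)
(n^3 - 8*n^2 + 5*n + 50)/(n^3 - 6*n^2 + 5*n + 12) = (n^3 - 8*n^2 + 5*n + 50)/(n^3 - 6*n^2 + 5*n + 12)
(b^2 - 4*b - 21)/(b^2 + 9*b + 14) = (b^2 - 4*b - 21)/(b^2 + 9*b + 14)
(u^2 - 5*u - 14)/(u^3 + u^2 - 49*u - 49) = (u + 2)/(u^2 + 8*u + 7)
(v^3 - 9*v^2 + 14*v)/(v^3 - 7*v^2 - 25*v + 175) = v*(v - 2)/(v^2 - 25)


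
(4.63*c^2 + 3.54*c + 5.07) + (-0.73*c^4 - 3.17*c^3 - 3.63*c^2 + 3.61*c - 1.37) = -0.73*c^4 - 3.17*c^3 + 1.0*c^2 + 7.15*c + 3.7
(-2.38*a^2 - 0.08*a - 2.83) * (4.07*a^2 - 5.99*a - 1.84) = -9.6866*a^4 + 13.9306*a^3 - 6.6597*a^2 + 17.0989*a + 5.2072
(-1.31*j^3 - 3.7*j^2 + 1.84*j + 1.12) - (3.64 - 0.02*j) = -1.31*j^3 - 3.7*j^2 + 1.86*j - 2.52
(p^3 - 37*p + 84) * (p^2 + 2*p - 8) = p^5 + 2*p^4 - 45*p^3 + 10*p^2 + 464*p - 672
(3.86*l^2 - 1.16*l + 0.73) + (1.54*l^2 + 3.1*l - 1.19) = 5.4*l^2 + 1.94*l - 0.46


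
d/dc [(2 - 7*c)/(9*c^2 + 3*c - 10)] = (63*c^2 - 36*c + 64)/(81*c^4 + 54*c^3 - 171*c^2 - 60*c + 100)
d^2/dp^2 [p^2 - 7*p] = 2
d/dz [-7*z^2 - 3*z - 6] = -14*z - 3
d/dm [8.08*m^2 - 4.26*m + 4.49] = 16.16*m - 4.26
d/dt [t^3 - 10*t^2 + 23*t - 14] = 3*t^2 - 20*t + 23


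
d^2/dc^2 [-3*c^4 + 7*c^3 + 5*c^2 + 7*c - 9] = -36*c^2 + 42*c + 10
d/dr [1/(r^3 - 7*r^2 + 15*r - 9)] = (-3*r^2 + 14*r - 15)/(r^3 - 7*r^2 + 15*r - 9)^2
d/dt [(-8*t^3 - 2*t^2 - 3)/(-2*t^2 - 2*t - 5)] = 2*(8*t^4 + 16*t^3 + 62*t^2 + 4*t - 3)/(4*t^4 + 8*t^3 + 24*t^2 + 20*t + 25)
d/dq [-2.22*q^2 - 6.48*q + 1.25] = -4.44*q - 6.48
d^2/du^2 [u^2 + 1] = 2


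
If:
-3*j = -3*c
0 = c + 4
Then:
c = -4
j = -4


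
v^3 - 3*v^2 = v^2*(v - 3)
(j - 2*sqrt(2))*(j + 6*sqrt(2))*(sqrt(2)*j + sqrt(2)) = sqrt(2)*j^3 + sqrt(2)*j^2 + 8*j^2 - 24*sqrt(2)*j + 8*j - 24*sqrt(2)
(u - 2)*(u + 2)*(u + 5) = u^3 + 5*u^2 - 4*u - 20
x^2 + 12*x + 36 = (x + 6)^2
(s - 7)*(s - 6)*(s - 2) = s^3 - 15*s^2 + 68*s - 84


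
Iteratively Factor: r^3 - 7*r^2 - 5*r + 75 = (r - 5)*(r^2 - 2*r - 15) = (r - 5)^2*(r + 3)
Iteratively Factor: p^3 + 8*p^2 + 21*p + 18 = (p + 3)*(p^2 + 5*p + 6) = (p + 2)*(p + 3)*(p + 3)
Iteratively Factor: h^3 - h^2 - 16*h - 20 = (h + 2)*(h^2 - 3*h - 10) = (h - 5)*(h + 2)*(h + 2)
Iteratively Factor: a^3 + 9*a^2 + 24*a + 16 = (a + 4)*(a^2 + 5*a + 4) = (a + 4)^2*(a + 1)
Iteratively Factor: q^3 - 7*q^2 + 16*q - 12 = (q - 2)*(q^2 - 5*q + 6) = (q - 2)^2*(q - 3)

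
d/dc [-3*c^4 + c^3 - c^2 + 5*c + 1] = -12*c^3 + 3*c^2 - 2*c + 5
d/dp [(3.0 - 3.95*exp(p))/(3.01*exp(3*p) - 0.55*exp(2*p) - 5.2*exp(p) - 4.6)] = (23.779*exp(3*p) - 29.2625*exp(2*p) + 3.3*exp(p) + 33.77)*exp(p)/(9.0601*exp(6*p) - 3.311*exp(5*p) - 31.0015*exp(4*p) - 21.972*exp(3*p) + 32.1*exp(2*p) + 47.84*exp(p) + 21.16)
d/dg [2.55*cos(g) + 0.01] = -2.55*sin(g)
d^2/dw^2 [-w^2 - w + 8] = -2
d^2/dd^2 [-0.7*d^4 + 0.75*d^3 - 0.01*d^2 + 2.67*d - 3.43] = -8.4*d^2 + 4.5*d - 0.02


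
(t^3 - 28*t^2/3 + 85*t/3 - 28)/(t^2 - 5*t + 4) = (t^2 - 16*t/3 + 7)/(t - 1)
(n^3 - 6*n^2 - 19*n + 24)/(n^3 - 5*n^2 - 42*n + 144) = (n^2 + 2*n - 3)/(n^2 + 3*n - 18)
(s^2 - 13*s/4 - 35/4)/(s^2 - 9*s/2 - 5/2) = (4*s + 7)/(2*(2*s + 1))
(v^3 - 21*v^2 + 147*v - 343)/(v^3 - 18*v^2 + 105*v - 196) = (v - 7)/(v - 4)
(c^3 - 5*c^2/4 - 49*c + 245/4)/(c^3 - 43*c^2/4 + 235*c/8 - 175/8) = 2*(c + 7)/(2*c - 5)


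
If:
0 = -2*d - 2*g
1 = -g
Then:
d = 1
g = -1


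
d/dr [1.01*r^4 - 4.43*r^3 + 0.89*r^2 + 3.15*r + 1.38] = 4.04*r^3 - 13.29*r^2 + 1.78*r + 3.15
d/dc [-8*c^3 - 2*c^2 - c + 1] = -24*c^2 - 4*c - 1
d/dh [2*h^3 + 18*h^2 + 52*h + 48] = 6*h^2 + 36*h + 52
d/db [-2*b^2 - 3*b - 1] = -4*b - 3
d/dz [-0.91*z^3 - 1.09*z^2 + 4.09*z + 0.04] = -2.73*z^2 - 2.18*z + 4.09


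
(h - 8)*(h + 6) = h^2 - 2*h - 48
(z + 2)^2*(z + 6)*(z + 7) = z^4 + 17*z^3 + 98*z^2 + 220*z + 168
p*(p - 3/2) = p^2 - 3*p/2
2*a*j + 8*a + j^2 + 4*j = (2*a + j)*(j + 4)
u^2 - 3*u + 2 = (u - 2)*(u - 1)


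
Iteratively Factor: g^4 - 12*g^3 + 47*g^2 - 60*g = (g - 3)*(g^3 - 9*g^2 + 20*g) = (g - 4)*(g - 3)*(g^2 - 5*g) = g*(g - 4)*(g - 3)*(g - 5)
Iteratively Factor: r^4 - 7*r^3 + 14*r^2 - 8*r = (r)*(r^3 - 7*r^2 + 14*r - 8) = r*(r - 4)*(r^2 - 3*r + 2) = r*(r - 4)*(r - 2)*(r - 1)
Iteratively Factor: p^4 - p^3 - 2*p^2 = (p)*(p^3 - p^2 - 2*p) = p*(p - 2)*(p^2 + p) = p^2*(p - 2)*(p + 1)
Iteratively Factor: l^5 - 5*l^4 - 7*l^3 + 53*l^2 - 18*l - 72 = (l + 3)*(l^4 - 8*l^3 + 17*l^2 + 2*l - 24) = (l - 3)*(l + 3)*(l^3 - 5*l^2 + 2*l + 8) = (l - 3)*(l + 1)*(l + 3)*(l^2 - 6*l + 8) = (l - 3)*(l - 2)*(l + 1)*(l + 3)*(l - 4)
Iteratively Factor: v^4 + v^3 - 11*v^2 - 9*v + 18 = (v + 3)*(v^3 - 2*v^2 - 5*v + 6) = (v - 1)*(v + 3)*(v^2 - v - 6) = (v - 3)*(v - 1)*(v + 3)*(v + 2)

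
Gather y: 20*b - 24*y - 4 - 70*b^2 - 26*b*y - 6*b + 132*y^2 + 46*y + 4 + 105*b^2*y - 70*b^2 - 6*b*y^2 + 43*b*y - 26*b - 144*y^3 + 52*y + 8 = -140*b^2 - 12*b - 144*y^3 + y^2*(132 - 6*b) + y*(105*b^2 + 17*b + 74) + 8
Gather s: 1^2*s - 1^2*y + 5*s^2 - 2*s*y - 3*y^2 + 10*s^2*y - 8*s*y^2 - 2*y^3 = s^2*(10*y + 5) + s*(-8*y^2 - 2*y + 1) - 2*y^3 - 3*y^2 - y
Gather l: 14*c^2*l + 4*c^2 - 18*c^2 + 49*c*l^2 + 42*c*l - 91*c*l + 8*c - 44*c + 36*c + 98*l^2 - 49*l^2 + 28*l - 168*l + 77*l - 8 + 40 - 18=-14*c^2 + l^2*(49*c + 49) + l*(14*c^2 - 49*c - 63) + 14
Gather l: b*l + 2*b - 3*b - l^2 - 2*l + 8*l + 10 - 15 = -b - l^2 + l*(b + 6) - 5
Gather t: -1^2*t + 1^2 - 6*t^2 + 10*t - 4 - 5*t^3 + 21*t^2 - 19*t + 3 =-5*t^3 + 15*t^2 - 10*t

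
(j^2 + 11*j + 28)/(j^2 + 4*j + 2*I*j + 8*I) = (j + 7)/(j + 2*I)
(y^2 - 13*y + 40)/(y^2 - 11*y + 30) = (y - 8)/(y - 6)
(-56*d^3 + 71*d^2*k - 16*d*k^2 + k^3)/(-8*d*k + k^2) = 7*d^2/k - 8*d + k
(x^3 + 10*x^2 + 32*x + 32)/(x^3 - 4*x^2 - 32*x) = (x^2 + 6*x + 8)/(x*(x - 8))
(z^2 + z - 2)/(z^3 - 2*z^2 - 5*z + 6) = 1/(z - 3)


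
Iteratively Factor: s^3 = (s)*(s^2) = s^2*(s)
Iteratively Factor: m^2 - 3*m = (m - 3)*(m)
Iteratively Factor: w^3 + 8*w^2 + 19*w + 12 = (w + 3)*(w^2 + 5*w + 4) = (w + 3)*(w + 4)*(w + 1)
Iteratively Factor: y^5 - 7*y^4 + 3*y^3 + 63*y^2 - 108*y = (y - 3)*(y^4 - 4*y^3 - 9*y^2 + 36*y) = y*(y - 3)*(y^3 - 4*y^2 - 9*y + 36) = y*(y - 4)*(y - 3)*(y^2 - 9) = y*(y - 4)*(y - 3)*(y + 3)*(y - 3)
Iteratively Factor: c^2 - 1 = (c + 1)*(c - 1)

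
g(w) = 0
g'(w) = 0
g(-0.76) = 0.00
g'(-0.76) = 0.00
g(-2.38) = 0.00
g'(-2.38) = 0.00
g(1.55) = 0.00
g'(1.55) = 0.00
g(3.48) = 0.00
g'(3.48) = 0.00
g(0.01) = 0.00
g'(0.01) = 0.00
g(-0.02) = 0.00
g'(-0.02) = 0.00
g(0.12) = 0.00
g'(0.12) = 0.00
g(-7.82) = 0.00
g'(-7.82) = 0.00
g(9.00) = 0.00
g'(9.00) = 0.00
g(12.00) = 0.00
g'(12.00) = 0.00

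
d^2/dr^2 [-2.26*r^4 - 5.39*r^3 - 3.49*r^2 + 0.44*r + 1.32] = -27.12*r^2 - 32.34*r - 6.98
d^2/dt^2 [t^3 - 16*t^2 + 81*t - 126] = 6*t - 32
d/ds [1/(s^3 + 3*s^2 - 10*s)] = (-3*s^2 - 6*s + 10)/(s^2*(s^2 + 3*s - 10)^2)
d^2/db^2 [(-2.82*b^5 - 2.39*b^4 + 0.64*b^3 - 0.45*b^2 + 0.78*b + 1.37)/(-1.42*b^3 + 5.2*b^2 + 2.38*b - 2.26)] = (11.372496*b^9 - 124.93728*b^8 + 400.333968*b^7 + 732.373823999999*b^6 - 295.810728*b^5 - 507.163584*b^4 + 143.13668*b^3 + 34.4205839999999*b^2 - 149.96364*b - 51.515024)/(2.863288*b^9 - 31.45584*b^8 + 100.793304*b^7 - 21.493288*b^6 - 269.062296*b^5 + 49.139184*b^4 + 176.095664*b^3 - 41.273928*b^2 - 36.468264*b + 11.543176)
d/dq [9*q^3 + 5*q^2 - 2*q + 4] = 27*q^2 + 10*q - 2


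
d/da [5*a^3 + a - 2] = 15*a^2 + 1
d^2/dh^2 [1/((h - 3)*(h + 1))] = 2*((h - 3)^2 + (h - 3)*(h + 1) + (h + 1)^2)/((h - 3)^3*(h + 1)^3)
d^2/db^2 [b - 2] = 0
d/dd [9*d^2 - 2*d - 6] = 18*d - 2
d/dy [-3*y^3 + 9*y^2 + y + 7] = -9*y^2 + 18*y + 1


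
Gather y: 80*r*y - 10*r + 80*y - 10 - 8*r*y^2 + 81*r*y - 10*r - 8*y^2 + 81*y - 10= -20*r + y^2*(-8*r - 8) + y*(161*r + 161) - 20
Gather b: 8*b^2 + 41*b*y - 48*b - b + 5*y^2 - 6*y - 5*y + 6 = 8*b^2 + b*(41*y - 49) + 5*y^2 - 11*y + 6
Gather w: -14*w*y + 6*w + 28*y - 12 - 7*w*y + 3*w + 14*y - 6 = w*(9 - 21*y) + 42*y - 18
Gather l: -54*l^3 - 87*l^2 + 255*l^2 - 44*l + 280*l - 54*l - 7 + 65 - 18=-54*l^3 + 168*l^2 + 182*l + 40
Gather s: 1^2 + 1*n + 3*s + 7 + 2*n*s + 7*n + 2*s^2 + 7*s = 8*n + 2*s^2 + s*(2*n + 10) + 8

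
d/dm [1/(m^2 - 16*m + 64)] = 2*(8 - m)/(m^2 - 16*m + 64)^2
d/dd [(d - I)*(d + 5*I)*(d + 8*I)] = 3*d^2 + 24*I*d - 27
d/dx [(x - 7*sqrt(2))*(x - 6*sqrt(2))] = 2*x - 13*sqrt(2)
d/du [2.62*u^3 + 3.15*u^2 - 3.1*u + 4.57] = 7.86*u^2 + 6.3*u - 3.1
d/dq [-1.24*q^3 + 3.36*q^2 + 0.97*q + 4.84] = -3.72*q^2 + 6.72*q + 0.97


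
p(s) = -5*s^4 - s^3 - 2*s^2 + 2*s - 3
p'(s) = -20*s^3 - 3*s^2 - 4*s + 2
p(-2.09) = -102.19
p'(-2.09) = 179.84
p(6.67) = -10271.69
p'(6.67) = -6092.97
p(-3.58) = -811.21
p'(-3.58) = 895.53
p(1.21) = -16.00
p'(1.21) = -42.66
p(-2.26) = -136.63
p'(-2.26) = 226.58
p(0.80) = -5.24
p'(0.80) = -13.36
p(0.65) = -3.71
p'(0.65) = -7.36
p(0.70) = -4.12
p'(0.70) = -9.13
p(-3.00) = -405.00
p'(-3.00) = 527.00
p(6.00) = -6759.00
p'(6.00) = -4450.00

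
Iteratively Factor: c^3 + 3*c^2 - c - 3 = (c - 1)*(c^2 + 4*c + 3) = (c - 1)*(c + 3)*(c + 1)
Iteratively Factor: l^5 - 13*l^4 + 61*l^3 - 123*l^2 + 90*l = (l - 2)*(l^4 - 11*l^3 + 39*l^2 - 45*l) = (l - 3)*(l - 2)*(l^3 - 8*l^2 + 15*l) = (l - 3)^2*(l - 2)*(l^2 - 5*l) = l*(l - 3)^2*(l - 2)*(l - 5)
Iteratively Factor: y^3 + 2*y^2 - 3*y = (y)*(y^2 + 2*y - 3) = y*(y - 1)*(y + 3)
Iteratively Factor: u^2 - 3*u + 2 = (u - 1)*(u - 2)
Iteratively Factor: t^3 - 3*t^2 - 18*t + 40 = (t - 5)*(t^2 + 2*t - 8) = (t - 5)*(t - 2)*(t + 4)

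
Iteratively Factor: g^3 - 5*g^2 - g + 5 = (g - 5)*(g^2 - 1) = (g - 5)*(g - 1)*(g + 1)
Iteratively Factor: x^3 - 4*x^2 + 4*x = (x - 2)*(x^2 - 2*x) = (x - 2)^2*(x)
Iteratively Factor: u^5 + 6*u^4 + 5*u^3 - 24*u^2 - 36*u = (u + 3)*(u^4 + 3*u^3 - 4*u^2 - 12*u) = (u + 3)^2*(u^3 - 4*u) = (u - 2)*(u + 3)^2*(u^2 + 2*u) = u*(u - 2)*(u + 3)^2*(u + 2)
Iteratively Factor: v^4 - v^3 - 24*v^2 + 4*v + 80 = (v + 4)*(v^3 - 5*v^2 - 4*v + 20) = (v - 5)*(v + 4)*(v^2 - 4) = (v - 5)*(v - 2)*(v + 4)*(v + 2)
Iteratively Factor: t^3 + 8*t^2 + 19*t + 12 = (t + 3)*(t^2 + 5*t + 4) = (t + 1)*(t + 3)*(t + 4)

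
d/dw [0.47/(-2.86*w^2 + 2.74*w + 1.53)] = (2.6884*w - 1.2878)/(-2.86*w^2 + 2.74*w + 1.53)^2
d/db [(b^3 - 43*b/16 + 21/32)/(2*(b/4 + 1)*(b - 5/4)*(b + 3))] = (736*b^4 + 1520*b^3 - 4034*b^2 - 966*b + 4887)/(4*(16*b^6 + 184*b^5 + 633*b^4 + 118*b^3 - 2591*b^2 - 1560*b + 3600))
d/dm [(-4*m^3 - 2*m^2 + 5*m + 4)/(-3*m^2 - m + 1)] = (12*m^4 + 8*m^3 + 5*m^2 + 20*m + 9)/(9*m^4 + 6*m^3 - 5*m^2 - 2*m + 1)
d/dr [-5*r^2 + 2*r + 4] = 2 - 10*r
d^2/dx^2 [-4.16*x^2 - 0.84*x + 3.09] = -8.32000000000000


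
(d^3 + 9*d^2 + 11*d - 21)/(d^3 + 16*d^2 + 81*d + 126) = (d - 1)/(d + 6)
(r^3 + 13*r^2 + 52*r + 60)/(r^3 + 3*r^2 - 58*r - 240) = (r + 2)/(r - 8)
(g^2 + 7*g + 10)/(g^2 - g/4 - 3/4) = 4*(g^2 + 7*g + 10)/(4*g^2 - g - 3)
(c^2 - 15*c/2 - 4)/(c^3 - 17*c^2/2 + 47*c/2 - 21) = (2*c^2 - 15*c - 8)/(2*c^3 - 17*c^2 + 47*c - 42)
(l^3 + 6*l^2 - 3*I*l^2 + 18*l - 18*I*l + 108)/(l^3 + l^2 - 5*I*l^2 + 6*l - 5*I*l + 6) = (l^2 + 3*l*(2 + I) + 18*I)/(l^2 + l*(1 + I) + I)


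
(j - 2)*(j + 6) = j^2 + 4*j - 12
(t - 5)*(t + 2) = t^2 - 3*t - 10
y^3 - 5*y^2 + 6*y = y*(y - 3)*(y - 2)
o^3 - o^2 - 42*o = o*(o - 7)*(o + 6)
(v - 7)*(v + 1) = v^2 - 6*v - 7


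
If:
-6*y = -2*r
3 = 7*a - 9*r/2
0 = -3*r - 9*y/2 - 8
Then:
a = -5/7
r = -16/9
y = -16/27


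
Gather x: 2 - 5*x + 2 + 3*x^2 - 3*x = 3*x^2 - 8*x + 4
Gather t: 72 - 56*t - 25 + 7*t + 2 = 49 - 49*t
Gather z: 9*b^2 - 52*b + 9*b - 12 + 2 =9*b^2 - 43*b - 10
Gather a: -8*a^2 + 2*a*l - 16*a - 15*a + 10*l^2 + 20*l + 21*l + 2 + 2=-8*a^2 + a*(2*l - 31) + 10*l^2 + 41*l + 4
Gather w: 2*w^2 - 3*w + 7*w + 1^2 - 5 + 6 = 2*w^2 + 4*w + 2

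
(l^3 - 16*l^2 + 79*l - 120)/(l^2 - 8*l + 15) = l - 8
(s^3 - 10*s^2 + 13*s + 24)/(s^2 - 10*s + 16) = (s^2 - 2*s - 3)/(s - 2)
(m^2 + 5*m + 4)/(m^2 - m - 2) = (m + 4)/(m - 2)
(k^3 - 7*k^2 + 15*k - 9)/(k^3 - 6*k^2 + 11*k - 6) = (k - 3)/(k - 2)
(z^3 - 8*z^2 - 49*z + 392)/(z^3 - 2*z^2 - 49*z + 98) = (z - 8)/(z - 2)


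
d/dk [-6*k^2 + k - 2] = 1 - 12*k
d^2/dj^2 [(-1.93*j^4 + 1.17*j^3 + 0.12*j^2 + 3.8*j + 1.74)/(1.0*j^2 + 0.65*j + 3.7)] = (-3.86*j^6 - 7.527*j^5 - 47.73855*j^4 - 74.49175*j^3 - 292.4013*j^2 + 18.5298*j - 26.3981)/(1.0*j^6 + 1.95*j^5 + 12.3675*j^4 + 14.704625*j^3 + 45.75975*j^2 + 26.6955*j + 50.653)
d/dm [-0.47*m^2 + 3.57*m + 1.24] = 3.57 - 0.94*m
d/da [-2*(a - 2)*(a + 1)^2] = 6 - 6*a^2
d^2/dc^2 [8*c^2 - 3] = 16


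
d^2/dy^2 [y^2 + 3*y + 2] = 2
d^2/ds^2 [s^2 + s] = 2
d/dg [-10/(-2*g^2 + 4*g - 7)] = 40*(1 - g)/(2*g^2 - 4*g + 7)^2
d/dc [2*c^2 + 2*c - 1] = 4*c + 2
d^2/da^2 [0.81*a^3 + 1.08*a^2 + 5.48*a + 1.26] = 4.86*a + 2.16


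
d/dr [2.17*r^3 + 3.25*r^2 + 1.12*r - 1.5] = 6.51*r^2 + 6.5*r + 1.12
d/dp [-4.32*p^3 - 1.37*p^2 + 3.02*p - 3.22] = -12.96*p^2 - 2.74*p + 3.02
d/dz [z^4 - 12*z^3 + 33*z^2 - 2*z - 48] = 4*z^3 - 36*z^2 + 66*z - 2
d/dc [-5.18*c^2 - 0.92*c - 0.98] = -10.36*c - 0.92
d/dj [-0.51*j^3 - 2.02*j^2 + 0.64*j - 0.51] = -1.53*j^2 - 4.04*j + 0.64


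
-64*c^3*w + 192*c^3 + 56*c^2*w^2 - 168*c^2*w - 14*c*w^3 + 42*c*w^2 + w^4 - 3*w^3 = (-8*c + w)*(-4*c + w)*(-2*c + w)*(w - 3)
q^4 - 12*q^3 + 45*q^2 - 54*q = q*(q - 6)*(q - 3)^2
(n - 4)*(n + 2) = n^2 - 2*n - 8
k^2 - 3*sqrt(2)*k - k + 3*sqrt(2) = (k - 1)*(k - 3*sqrt(2))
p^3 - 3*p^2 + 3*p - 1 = (p - 1)^3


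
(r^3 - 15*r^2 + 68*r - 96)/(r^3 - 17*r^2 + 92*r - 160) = (r - 3)/(r - 5)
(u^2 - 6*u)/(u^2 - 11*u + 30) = u/(u - 5)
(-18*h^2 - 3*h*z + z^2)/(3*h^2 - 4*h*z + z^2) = (-18*h^2 - 3*h*z + z^2)/(3*h^2 - 4*h*z + z^2)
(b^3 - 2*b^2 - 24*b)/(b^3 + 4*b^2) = (b - 6)/b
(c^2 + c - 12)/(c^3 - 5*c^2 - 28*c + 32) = (c - 3)/(c^2 - 9*c + 8)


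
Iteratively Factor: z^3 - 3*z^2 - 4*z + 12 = (z - 2)*(z^2 - z - 6) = (z - 3)*(z - 2)*(z + 2)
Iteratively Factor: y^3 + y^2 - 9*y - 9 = (y + 1)*(y^2 - 9) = (y - 3)*(y + 1)*(y + 3)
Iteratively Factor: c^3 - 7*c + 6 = (c - 2)*(c^2 + 2*c - 3) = (c - 2)*(c + 3)*(c - 1)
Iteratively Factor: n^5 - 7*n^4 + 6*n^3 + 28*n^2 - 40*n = (n - 5)*(n^4 - 2*n^3 - 4*n^2 + 8*n) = (n - 5)*(n + 2)*(n^3 - 4*n^2 + 4*n) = (n - 5)*(n - 2)*(n + 2)*(n^2 - 2*n) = (n - 5)*(n - 2)^2*(n + 2)*(n)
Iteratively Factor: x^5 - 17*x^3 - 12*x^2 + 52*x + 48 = (x + 3)*(x^4 - 3*x^3 - 8*x^2 + 12*x + 16) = (x + 1)*(x + 3)*(x^3 - 4*x^2 - 4*x + 16) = (x - 4)*(x + 1)*(x + 3)*(x^2 - 4) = (x - 4)*(x + 1)*(x + 2)*(x + 3)*(x - 2)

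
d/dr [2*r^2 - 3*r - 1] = 4*r - 3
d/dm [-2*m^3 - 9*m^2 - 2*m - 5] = -6*m^2 - 18*m - 2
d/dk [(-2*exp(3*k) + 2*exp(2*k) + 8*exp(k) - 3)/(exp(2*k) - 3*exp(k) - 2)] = (-2*exp(4*k) + 12*exp(3*k) - 2*exp(2*k) - 2*exp(k) - 25)*exp(k)/(exp(4*k) - 6*exp(3*k) + 5*exp(2*k) + 12*exp(k) + 4)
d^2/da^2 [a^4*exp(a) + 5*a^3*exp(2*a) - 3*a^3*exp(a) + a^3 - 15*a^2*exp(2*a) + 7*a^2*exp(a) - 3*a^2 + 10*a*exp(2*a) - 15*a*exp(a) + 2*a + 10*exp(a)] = a^4*exp(a) + 20*a^3*exp(2*a) + 5*a^3*exp(a) + a^2*exp(a) - 50*a*exp(2*a) - 5*a*exp(a) + 6*a + 10*exp(2*a) - 6*exp(a) - 6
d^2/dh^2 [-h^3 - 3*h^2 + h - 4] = -6*h - 6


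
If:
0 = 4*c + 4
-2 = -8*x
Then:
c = -1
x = 1/4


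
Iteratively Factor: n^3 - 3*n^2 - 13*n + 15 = (n - 1)*(n^2 - 2*n - 15) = (n - 5)*(n - 1)*(n + 3)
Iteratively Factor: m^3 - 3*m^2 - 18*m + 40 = (m - 2)*(m^2 - m - 20) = (m - 5)*(m - 2)*(m + 4)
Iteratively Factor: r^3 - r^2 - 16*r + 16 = (r - 1)*(r^2 - 16) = (r - 4)*(r - 1)*(r + 4)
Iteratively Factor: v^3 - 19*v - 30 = (v + 3)*(v^2 - 3*v - 10) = (v + 2)*(v + 3)*(v - 5)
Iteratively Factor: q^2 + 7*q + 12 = (q + 3)*(q + 4)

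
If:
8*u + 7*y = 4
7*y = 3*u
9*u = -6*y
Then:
No Solution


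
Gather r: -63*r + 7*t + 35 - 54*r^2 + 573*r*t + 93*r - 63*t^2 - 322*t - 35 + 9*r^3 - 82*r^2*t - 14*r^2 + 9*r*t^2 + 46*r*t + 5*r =9*r^3 + r^2*(-82*t - 68) + r*(9*t^2 + 619*t + 35) - 63*t^2 - 315*t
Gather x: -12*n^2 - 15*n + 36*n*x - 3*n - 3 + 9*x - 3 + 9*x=-12*n^2 - 18*n + x*(36*n + 18) - 6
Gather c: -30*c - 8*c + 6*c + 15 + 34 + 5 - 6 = 48 - 32*c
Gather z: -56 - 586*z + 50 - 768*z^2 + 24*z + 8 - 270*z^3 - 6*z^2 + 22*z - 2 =-270*z^3 - 774*z^2 - 540*z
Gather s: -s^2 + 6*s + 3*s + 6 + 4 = -s^2 + 9*s + 10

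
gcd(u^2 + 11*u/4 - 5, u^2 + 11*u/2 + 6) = u + 4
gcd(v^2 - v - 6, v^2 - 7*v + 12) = v - 3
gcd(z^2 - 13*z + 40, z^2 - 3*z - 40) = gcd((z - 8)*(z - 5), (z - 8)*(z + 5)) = z - 8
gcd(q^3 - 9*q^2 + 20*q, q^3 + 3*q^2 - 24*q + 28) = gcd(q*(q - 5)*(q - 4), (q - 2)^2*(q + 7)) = 1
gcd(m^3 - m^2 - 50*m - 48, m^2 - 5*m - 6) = m + 1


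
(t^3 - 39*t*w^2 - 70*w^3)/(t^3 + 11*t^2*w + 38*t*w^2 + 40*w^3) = (t - 7*w)/(t + 4*w)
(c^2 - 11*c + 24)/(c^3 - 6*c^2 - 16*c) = (c - 3)/(c*(c + 2))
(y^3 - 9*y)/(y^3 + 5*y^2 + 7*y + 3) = y*(y - 3)/(y^2 + 2*y + 1)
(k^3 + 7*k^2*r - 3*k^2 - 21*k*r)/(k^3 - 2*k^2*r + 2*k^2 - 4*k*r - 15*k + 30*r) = k*(-k - 7*r)/(-k^2 + 2*k*r - 5*k + 10*r)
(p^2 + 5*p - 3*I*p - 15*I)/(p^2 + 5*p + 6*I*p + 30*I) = (p - 3*I)/(p + 6*I)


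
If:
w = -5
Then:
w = -5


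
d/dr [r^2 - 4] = 2*r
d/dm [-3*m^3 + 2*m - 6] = 2 - 9*m^2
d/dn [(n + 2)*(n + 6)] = 2*n + 8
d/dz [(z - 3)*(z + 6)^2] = 3*z*(z + 6)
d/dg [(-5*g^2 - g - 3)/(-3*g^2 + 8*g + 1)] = (-43*g^2 - 28*g + 23)/(9*g^4 - 48*g^3 + 58*g^2 + 16*g + 1)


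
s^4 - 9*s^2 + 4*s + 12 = (s - 2)^2*(s + 1)*(s + 3)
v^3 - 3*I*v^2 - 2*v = v*(v - 2*I)*(v - I)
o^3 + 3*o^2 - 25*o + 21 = (o - 3)*(o - 1)*(o + 7)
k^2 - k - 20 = (k - 5)*(k + 4)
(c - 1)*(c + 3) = c^2 + 2*c - 3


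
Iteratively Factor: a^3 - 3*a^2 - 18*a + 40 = (a - 2)*(a^2 - a - 20) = (a - 2)*(a + 4)*(a - 5)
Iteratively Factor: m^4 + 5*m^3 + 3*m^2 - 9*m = (m + 3)*(m^3 + 2*m^2 - 3*m) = m*(m + 3)*(m^2 + 2*m - 3) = m*(m + 3)^2*(m - 1)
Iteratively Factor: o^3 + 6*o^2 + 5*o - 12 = (o - 1)*(o^2 + 7*o + 12) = (o - 1)*(o + 3)*(o + 4)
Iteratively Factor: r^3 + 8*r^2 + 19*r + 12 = (r + 4)*(r^2 + 4*r + 3) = (r + 3)*(r + 4)*(r + 1)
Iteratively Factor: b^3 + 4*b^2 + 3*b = (b)*(b^2 + 4*b + 3) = b*(b + 1)*(b + 3)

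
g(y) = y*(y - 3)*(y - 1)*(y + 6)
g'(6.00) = 846.00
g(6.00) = 1080.00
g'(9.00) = 3042.00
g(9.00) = 6480.00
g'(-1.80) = 89.71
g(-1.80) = -101.61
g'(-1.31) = 74.32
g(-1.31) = -61.17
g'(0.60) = -4.18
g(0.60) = 3.80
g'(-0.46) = 38.20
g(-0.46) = -12.87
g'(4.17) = 237.24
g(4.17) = 157.29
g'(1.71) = -16.27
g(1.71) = -12.08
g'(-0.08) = 21.40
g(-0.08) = -1.58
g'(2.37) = 5.41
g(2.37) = -17.12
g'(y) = y*(y - 3)*(y - 1) + y*(y - 3)*(y + 6) + y*(y - 1)*(y + 6) + (y - 3)*(y - 1)*(y + 6)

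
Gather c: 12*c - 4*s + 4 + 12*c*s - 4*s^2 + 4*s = c*(12*s + 12) - 4*s^2 + 4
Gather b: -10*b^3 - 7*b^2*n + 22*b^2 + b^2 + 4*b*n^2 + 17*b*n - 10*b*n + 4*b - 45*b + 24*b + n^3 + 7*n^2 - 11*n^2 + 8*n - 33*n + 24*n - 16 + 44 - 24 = -10*b^3 + b^2*(23 - 7*n) + b*(4*n^2 + 7*n - 17) + n^3 - 4*n^2 - n + 4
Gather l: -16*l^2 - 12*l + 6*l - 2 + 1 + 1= -16*l^2 - 6*l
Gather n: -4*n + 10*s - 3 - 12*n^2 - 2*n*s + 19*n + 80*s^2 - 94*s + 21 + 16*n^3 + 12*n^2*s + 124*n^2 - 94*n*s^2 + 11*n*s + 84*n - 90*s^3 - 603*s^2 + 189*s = 16*n^3 + n^2*(12*s + 112) + n*(-94*s^2 + 9*s + 99) - 90*s^3 - 523*s^2 + 105*s + 18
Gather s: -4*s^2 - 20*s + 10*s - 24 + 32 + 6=-4*s^2 - 10*s + 14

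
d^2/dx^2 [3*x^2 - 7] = 6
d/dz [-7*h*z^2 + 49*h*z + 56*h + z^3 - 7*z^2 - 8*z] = -14*h*z + 49*h + 3*z^2 - 14*z - 8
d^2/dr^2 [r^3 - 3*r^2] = 6*r - 6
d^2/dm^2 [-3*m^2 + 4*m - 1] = -6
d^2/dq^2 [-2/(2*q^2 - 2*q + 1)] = 8*(2*q^2 - 2*q - 2*(2*q - 1)^2 + 1)/(2*q^2 - 2*q + 1)^3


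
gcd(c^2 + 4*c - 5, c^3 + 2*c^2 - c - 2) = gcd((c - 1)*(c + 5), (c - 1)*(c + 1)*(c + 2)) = c - 1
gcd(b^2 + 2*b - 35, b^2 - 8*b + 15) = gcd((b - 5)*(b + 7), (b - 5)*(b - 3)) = b - 5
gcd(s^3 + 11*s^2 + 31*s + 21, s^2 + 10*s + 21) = s^2 + 10*s + 21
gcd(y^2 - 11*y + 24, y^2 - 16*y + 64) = y - 8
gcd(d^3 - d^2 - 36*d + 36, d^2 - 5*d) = 1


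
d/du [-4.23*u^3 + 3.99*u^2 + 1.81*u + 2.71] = -12.69*u^2 + 7.98*u + 1.81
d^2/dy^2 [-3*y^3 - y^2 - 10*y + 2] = -18*y - 2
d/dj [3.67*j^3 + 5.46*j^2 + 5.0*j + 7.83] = 11.01*j^2 + 10.92*j + 5.0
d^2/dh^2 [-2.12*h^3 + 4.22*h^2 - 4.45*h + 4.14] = 8.44 - 12.72*h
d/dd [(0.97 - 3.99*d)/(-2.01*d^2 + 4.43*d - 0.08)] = (-8.0199*d^2 + 3.8994*d - 3.9779)/(4.0401*d^4 - 17.8086*d^3 + 19.9465*d^2 - 0.7088*d + 0.0064)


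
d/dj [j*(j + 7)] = 2*j + 7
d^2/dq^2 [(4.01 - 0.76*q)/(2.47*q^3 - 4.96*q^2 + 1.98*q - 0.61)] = (-27.820104*q^5 + 349.44078*q^4 - 815.997712*q^3 + 695.841228*q^2 - 186.24051*q + 5.34044)/(15.069223*q^9 - 90.781392*q^8 + 218.537202*q^7 - 278.732839*q^6 + 220.02306*q^5 - 121.256076*q^4 + 46.463781*q^3 - 12.71118*q^2 + 2.210274*q - 0.226981)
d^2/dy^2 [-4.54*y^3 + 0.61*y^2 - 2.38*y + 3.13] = 1.22 - 27.24*y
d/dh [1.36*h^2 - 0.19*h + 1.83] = 2.72*h - 0.19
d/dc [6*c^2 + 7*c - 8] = 12*c + 7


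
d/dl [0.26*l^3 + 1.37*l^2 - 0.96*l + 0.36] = 0.78*l^2 + 2.74*l - 0.96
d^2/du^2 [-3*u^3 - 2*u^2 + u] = -18*u - 4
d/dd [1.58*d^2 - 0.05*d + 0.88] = 3.16*d - 0.05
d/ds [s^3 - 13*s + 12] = 3*s^2 - 13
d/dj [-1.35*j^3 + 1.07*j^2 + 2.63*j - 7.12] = -4.05*j^2 + 2.14*j + 2.63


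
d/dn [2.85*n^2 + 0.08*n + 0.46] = 5.7*n + 0.08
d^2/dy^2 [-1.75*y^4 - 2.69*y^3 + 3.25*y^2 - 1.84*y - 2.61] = -21.0*y^2 - 16.14*y + 6.5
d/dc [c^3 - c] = 3*c^2 - 1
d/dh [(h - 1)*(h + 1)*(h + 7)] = 3*h^2 + 14*h - 1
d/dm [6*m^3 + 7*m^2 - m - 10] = 18*m^2 + 14*m - 1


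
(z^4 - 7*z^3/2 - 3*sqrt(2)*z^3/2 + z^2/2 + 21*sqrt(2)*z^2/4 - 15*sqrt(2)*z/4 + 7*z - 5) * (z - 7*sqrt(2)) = z^5 - 17*sqrt(2)*z^4/2 - 7*z^4/2 + 43*z^3/2 + 119*sqrt(2)*z^3/4 - 133*z^2/2 - 29*sqrt(2)*z^2/4 - 49*sqrt(2)*z + 95*z/2 + 35*sqrt(2)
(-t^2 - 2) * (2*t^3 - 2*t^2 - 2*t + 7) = -2*t^5 + 2*t^4 - 2*t^3 - 3*t^2 + 4*t - 14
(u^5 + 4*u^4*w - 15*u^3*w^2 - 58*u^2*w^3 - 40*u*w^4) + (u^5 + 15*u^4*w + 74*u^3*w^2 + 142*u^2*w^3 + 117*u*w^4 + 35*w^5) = 2*u^5 + 19*u^4*w + 59*u^3*w^2 + 84*u^2*w^3 + 77*u*w^4 + 35*w^5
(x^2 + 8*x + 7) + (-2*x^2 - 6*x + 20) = -x^2 + 2*x + 27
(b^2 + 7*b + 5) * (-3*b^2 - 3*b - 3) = -3*b^4 - 24*b^3 - 39*b^2 - 36*b - 15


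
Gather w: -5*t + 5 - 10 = -5*t - 5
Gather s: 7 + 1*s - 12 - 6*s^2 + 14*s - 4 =-6*s^2 + 15*s - 9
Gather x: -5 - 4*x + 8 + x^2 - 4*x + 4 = x^2 - 8*x + 7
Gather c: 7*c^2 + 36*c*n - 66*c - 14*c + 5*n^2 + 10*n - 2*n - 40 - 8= 7*c^2 + c*(36*n - 80) + 5*n^2 + 8*n - 48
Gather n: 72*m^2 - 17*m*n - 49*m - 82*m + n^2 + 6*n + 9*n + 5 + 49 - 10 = 72*m^2 - 131*m + n^2 + n*(15 - 17*m) + 44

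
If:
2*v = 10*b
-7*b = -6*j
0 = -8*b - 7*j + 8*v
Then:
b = 0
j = 0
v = 0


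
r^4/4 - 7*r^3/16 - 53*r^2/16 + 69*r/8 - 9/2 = (r/4 + 1)*(r - 3)*(r - 2)*(r - 3/4)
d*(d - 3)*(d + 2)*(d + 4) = d^4 + 3*d^3 - 10*d^2 - 24*d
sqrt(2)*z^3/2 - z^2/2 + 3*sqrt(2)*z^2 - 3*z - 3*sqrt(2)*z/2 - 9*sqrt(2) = (z + 6)*(z - 3*sqrt(2)/2)*(sqrt(2)*z/2 + 1)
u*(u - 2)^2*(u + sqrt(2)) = u^4 - 4*u^3 + sqrt(2)*u^3 - 4*sqrt(2)*u^2 + 4*u^2 + 4*sqrt(2)*u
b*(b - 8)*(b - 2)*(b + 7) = b^4 - 3*b^3 - 54*b^2 + 112*b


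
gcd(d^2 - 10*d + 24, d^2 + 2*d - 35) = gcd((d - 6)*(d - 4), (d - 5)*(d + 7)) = 1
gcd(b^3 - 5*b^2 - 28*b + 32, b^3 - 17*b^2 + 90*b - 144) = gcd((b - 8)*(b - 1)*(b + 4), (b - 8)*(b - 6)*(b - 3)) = b - 8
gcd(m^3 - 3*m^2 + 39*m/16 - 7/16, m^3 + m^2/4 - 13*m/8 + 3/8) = m^2 - 5*m/4 + 1/4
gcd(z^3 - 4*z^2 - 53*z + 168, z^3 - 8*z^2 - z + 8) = z - 8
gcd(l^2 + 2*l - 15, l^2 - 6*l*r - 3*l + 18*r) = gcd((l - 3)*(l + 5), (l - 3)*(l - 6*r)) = l - 3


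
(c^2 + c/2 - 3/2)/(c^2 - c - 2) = (-c^2 - c/2 + 3/2)/(-c^2 + c + 2)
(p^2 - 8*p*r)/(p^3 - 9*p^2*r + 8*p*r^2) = 1/(p - r)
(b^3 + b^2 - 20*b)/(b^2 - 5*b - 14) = b*(-b^2 - b + 20)/(-b^2 + 5*b + 14)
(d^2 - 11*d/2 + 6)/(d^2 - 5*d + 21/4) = 2*(d - 4)/(2*d - 7)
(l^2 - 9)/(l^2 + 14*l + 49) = (l^2 - 9)/(l^2 + 14*l + 49)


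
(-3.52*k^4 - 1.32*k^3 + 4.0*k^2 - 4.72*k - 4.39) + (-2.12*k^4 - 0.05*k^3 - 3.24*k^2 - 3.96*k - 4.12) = -5.64*k^4 - 1.37*k^3 + 0.76*k^2 - 8.68*k - 8.51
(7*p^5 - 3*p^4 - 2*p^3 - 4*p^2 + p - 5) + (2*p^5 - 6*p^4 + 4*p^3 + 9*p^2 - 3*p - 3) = 9*p^5 - 9*p^4 + 2*p^3 + 5*p^2 - 2*p - 8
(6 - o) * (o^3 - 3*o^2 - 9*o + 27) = -o^4 + 9*o^3 - 9*o^2 - 81*o + 162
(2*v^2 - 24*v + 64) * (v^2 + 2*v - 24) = 2*v^4 - 20*v^3 - 32*v^2 + 704*v - 1536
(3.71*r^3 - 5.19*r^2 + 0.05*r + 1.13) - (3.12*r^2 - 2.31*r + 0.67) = 3.71*r^3 - 8.31*r^2 + 2.36*r + 0.46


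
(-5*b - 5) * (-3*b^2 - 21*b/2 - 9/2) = 15*b^3 + 135*b^2/2 + 75*b + 45/2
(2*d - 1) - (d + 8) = d - 9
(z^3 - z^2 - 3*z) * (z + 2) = z^4 + z^3 - 5*z^2 - 6*z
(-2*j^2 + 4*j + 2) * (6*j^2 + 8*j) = -12*j^4 + 8*j^3 + 44*j^2 + 16*j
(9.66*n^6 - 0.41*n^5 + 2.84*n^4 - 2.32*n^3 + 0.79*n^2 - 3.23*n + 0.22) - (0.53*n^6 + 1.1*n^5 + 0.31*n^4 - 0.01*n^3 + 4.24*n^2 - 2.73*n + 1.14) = 9.13*n^6 - 1.51*n^5 + 2.53*n^4 - 2.31*n^3 - 3.45*n^2 - 0.5*n - 0.92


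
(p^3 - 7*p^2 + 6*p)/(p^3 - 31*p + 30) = p*(p - 6)/(p^2 + p - 30)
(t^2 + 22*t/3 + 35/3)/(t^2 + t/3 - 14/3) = (t + 5)/(t - 2)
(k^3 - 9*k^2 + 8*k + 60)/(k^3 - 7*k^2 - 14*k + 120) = (k + 2)/(k + 4)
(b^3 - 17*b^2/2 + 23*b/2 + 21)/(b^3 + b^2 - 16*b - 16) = (b^2 - 19*b/2 + 21)/(b^2 - 16)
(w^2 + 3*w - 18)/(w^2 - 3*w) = (w + 6)/w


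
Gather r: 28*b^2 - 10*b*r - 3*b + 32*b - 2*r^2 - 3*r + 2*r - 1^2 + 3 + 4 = 28*b^2 + 29*b - 2*r^2 + r*(-10*b - 1) + 6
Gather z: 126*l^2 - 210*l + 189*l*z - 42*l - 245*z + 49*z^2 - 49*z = 126*l^2 - 252*l + 49*z^2 + z*(189*l - 294)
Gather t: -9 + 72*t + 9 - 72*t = 0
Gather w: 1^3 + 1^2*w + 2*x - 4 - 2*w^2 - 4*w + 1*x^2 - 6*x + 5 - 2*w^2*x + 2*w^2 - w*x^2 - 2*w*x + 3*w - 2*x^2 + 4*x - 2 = -2*w^2*x + w*(-x^2 - 2*x) - x^2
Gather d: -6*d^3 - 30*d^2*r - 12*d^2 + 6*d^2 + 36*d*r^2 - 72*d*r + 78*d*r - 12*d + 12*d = -6*d^3 + d^2*(-30*r - 6) + d*(36*r^2 + 6*r)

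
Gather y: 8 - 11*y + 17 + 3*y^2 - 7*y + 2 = 3*y^2 - 18*y + 27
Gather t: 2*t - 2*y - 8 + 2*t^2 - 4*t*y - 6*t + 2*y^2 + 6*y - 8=2*t^2 + t*(-4*y - 4) + 2*y^2 + 4*y - 16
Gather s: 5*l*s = 5*l*s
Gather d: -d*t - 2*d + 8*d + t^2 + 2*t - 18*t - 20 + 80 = d*(6 - t) + t^2 - 16*t + 60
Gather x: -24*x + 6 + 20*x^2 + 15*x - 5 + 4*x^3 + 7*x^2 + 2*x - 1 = 4*x^3 + 27*x^2 - 7*x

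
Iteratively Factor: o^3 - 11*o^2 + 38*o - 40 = (o - 5)*(o^2 - 6*o + 8) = (o - 5)*(o - 4)*(o - 2)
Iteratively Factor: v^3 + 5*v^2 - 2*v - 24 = (v - 2)*(v^2 + 7*v + 12) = (v - 2)*(v + 3)*(v + 4)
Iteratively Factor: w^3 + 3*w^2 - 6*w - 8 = (w + 4)*(w^2 - w - 2) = (w + 1)*(w + 4)*(w - 2)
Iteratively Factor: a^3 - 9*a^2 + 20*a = (a - 4)*(a^2 - 5*a) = a*(a - 4)*(a - 5)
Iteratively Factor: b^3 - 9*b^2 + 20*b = (b)*(b^2 - 9*b + 20) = b*(b - 5)*(b - 4)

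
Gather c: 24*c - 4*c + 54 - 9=20*c + 45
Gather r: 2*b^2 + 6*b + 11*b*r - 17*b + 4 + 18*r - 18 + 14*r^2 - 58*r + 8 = 2*b^2 - 11*b + 14*r^2 + r*(11*b - 40) - 6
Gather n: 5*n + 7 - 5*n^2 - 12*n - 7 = -5*n^2 - 7*n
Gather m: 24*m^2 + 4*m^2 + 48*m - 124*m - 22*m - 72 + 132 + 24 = 28*m^2 - 98*m + 84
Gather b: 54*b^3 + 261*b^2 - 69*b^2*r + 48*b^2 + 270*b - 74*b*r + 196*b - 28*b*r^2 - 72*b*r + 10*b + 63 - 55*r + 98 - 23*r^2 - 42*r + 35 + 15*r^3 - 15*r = 54*b^3 + b^2*(309 - 69*r) + b*(-28*r^2 - 146*r + 476) + 15*r^3 - 23*r^2 - 112*r + 196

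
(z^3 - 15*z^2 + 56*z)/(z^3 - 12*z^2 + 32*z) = (z - 7)/(z - 4)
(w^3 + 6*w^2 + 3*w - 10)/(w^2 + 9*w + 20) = (w^2 + w - 2)/(w + 4)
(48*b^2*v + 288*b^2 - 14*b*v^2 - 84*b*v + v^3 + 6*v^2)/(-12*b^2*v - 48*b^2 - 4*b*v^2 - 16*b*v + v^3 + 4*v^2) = (-8*b*v - 48*b + v^2 + 6*v)/(2*b*v + 8*b + v^2 + 4*v)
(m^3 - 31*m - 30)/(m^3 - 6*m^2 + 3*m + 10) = (m^2 - m - 30)/(m^2 - 7*m + 10)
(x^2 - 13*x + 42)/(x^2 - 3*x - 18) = (x - 7)/(x + 3)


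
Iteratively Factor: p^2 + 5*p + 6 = (p + 3)*(p + 2)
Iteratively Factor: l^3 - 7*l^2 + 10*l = (l - 5)*(l^2 - 2*l) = l*(l - 5)*(l - 2)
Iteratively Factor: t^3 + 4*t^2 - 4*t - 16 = (t - 2)*(t^2 + 6*t + 8) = (t - 2)*(t + 2)*(t + 4)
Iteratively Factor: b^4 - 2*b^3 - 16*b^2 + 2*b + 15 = (b - 5)*(b^3 + 3*b^2 - b - 3) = (b - 5)*(b + 1)*(b^2 + 2*b - 3) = (b - 5)*(b - 1)*(b + 1)*(b + 3)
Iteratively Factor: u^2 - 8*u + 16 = (u - 4)*(u - 4)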